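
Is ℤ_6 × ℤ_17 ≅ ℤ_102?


Comparing ℤ_6 × ℤ_17 and ℤ_102:
gcd(6,17) = 1, so ℤ_6 × ℤ_17 ≅ ℤ_102 (CRT)

Yes, ℤ_6 × ℤ_17 ≅ ℤ_102


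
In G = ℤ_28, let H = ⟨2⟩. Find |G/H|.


|⟨2⟩| = n / gcd(2, 28) = 28 / 2 = 14
H is normal (ℤ_28 is abelian).
|G/H| = |G| / |H| = 28 / 14 = 2

|G/H| = 2


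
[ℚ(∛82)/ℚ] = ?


∛82 has minimal polynomial x³ - 82 (irreducible over ℚ since 82 is not a perfect cube)

[ℚ(∛82)/ℚ] = 3


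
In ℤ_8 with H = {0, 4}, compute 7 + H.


7 + H = {7 + h (mod 8) : h ∈ H}
7+0=7, 7+4=3
7 + H = {3, 7} = 3 + H

7 + H = {3, 7}


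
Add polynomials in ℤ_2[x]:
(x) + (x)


Add coefficients mod 2:
x^0: 0 + 0 = 0 (mod 2)
x^1: 1 + 1 = 0 (mod 2)
Result: 0

f + g = 0


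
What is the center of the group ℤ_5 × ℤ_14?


Z(G) = {g ∈ G | gx = xg for all x ∈ G}
Direct product of abelian groups is abelian, so Z(G) = G

Z(ℤ_5 × ℤ_14) = ℤ_5 × ℤ_14


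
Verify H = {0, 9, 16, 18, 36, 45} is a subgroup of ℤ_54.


Subgroup test for H = {0, 9, 16, 18, 36, 45} in (ℤ_54, +):
(1) 0 ∈ H? Yes
(2) Closure: for all a,b ∈ H, (a+b) mod 54 ∈ H? No  [counterexample: 9 + 16 = 25 ∉ H]
(3) Inverses: for all a ∈ H, -a mod 54 ∈ H? No

No, H is not a subgroup of ℤ_54


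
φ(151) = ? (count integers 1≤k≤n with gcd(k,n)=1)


Factor n: 151 = 151
φ(n) = n · ∏(1 - 1/p) over distinct primes p | n
φ(151) = 151 · (1 - 1/151) = 150

φ(151) = 150


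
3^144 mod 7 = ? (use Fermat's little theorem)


Fermat's little theorem: if p is prime and gcd(a,p)=1, then a^(p-1) ≡ 1 (mod p)
p = 7 is prime, gcd(3,7) = 1
Reduce exponent: 144 mod 6 = 0
So 3^144 ≡ 3^0 (mod 7)
3^0 = 1

3^144 ≡ 1 (mod 7)


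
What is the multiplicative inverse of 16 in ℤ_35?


Use the extended Euclidean algorithm to write 1 = 16·s + 35·t; then s mod 35 is the inverse.
Euclidean algorithm:
  16 = 0·35 + 16
  35 = 2·16 + 3
  16 = 5·3 + 1
  3 = 3·1 + 0
gcd(16,35) = 1
Back-substitution gives: 16·(11) + 35·(-5) = 1
So 16⁻¹ ≡ 11 ≡ 11 (mod 35)
Check: 16 × 11 = 176 ≡ 1 (mod 35) ✓

16⁻¹ ≡ 11 (mod 35)


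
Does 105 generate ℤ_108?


g generates ℤ_n iff gcd(g, n) = 1
gcd(105, 108) = 3
Since gcd = 3 ≠ 1, ⟨105⟩ has order 36 < 108, so 105 is not a generator.

No, 105 does not generate ℤ_108


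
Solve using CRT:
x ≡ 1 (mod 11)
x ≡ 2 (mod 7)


m₁ = 11, m₂ = 7, gcd = 1, so CRT applies. M = m₁·m₂ = 77
Let M₁ = M/m₁ = 7, M₂ = M/m₂ = 11
Find y₁ ≡ M₁⁻¹ (mod m₁): 7⁻¹ ≡ 8 (mod 11)
Find y₂ ≡ M₂⁻¹ (mod m₂): 11⁻¹ ≡ 2 (mod 7)
x = a₁·M₁·y₁ + a₂·M₂·y₂ = 1·7·8 + 2·11·2 = 100
Reduce mod 77: x ≡ 23
Check: 23 mod 11 = 1 ✓, 23 mod 7 = 2 ✓

x ≡ 23 (mod 77)


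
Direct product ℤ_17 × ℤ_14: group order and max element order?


|ℤ_17 × ℤ_14| = 17 × 14 = 238
Max element order = lcm(17,14) = 238
Cyclic? Yes (gcd=1)

|ℤ_17×ℤ_14| = 238, max element order = 238


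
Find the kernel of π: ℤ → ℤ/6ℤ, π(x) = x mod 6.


Kernel = preimage of identity
ker(π) = multiples of 6 = 6ℤ

ker(π) = 6ℤ


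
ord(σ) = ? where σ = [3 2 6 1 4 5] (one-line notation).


Cycle decomposition: (1 3 6 5 4)
Cycle lengths: 5
Order = lcm(5) = 5

ord(σ) = 5


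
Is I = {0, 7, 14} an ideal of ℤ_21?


Check ideal conditions for I = {0, 7, 14} in ℤ_21:
(1) I is an additive subgroup? Yes
(2) For r ∈ ℤ_21 and a ∈ I: r·a ∈ I? Yes

Yes, I is an ideal of ℤ_21


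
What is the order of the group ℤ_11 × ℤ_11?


|A × B| = |A| · |B|
|ℤ_11 × ℤ_11| = 11 × 11 = 121

|ℤ_11 × ℤ_11| = 121


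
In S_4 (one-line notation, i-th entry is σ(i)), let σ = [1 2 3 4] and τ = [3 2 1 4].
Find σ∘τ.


σ∘τ: apply τ first, then σ
1 →τ 3 →σ 3
2 →τ 2 →σ 2
3 →τ 1 →σ 1
4 →τ 4 →σ 4

σ∘τ = [3 2 1 4]


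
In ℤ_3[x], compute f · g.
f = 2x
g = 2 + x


Expand and collect like terms; reduce coefficients mod 3:
x^0: 0·2 = 0 ≡ 0 (mod 3)
x^1: 0·1 + 2·2 = 4 ≡ 1 (mod 3)
x^2: 2·1 = 2 ≡ 2 (mod 3)
Result: x + 2x^2

f · g = x + 2x^2


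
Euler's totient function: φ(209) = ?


Factor n: 209 = 11 × 19
φ(n) = n · ∏(1 - 1/p) over distinct primes p | n
φ(209) = 209 · (1 - 1/11) · (1 - 1/19) = 180

φ(209) = 180


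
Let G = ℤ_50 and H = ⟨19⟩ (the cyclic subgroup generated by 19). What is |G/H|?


|⟨19⟩| = n / gcd(19, 50) = 50 / 1 = 50
H is normal (ℤ_50 is abelian).
|G/H| = |G| / |H| = 50 / 50 = 1

|G/H| = 1


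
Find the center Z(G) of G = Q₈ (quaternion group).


Z(G) = {g ∈ G | gx = xg for all x ∈ G}
In Q₈ = {±1, ±i, ±j, ±k}, only ±1 commute with every element

Z(Q₈ (quaternion group)) = {1, -1}


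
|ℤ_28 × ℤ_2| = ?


|A × B| = |A| · |B|
|ℤ_28 × ℤ_2| = 28 × 2 = 56

|ℤ_28 × ℤ_2| = 56


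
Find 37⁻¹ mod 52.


Use the extended Euclidean algorithm to write 1 = 37·s + 52·t; then s mod 52 is the inverse.
Euclidean algorithm:
  37 = 0·52 + 37
  52 = 1·37 + 15
  37 = 2·15 + 7
  15 = 2·7 + 1
  7 = 7·1 + 0
gcd(37,52) = 1
Back-substitution gives: 37·(-7) + 52·(5) = 1
So 37⁻¹ ≡ -7 ≡ 45 (mod 52)
Check: 37 × 45 = 1665 ≡ 1 (mod 52) ✓

37⁻¹ ≡ 45 (mod 52)


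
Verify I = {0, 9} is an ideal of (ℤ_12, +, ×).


Check ideal conditions for I = {0, 9} in ℤ_12:
(1) I is an additive subgroup? No
(2) For r ∈ ℤ_12 and a ∈ I: r·a ∈ I? No  [counterexample: r=2, a=9, r·a mod 12 = 6 ∉ I]

No, I is not an ideal of ℤ_12


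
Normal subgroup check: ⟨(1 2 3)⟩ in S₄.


H = ⟨(1 2 3)⟩ in S₄
(1 4)(1 2 3)(1 4)⁻¹ = (4 2 3) ∉ ⟨(1 2 3)⟩

No, not a normal subgroup


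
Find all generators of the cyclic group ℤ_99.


g generates ℤ_n iff gcd(g,n) = 1
Prime factors of 99: 3, 11
Generators are g ∈ {1,...,98} not divisible by any of these primes.
Generators: {1, 2, 4, 5, 7, 8, 10, 13, 14, 16, 17, 19, 20, 23, 25, 26, 28, 29, 31, 32, 34, 35, 37, 38, 40, 41, 43, 46, 47, 49, 50, 52, 53, 56, 58, 59, 61, 62, 64, 65, 67, 68, 70, 71, 73, 74, 76, 79, 80, 82, 83, 85, 86, 89, 91, 92, 94, 95, 97, 98}
Number of generators = φ(99) = 60

Generators of ℤ_99 = {1, 2, 4, 5, 7, 8, 10, 13, 14, 16, 17, 19, 20, 23, 25, 26, 28, 29, 31, 32, 34, 35, 37, 38, 40, 41, 43, 46, 47, 49, 50, 52, 53, 56, 58, 59, 61, 62, 64, 65, 67, 68, 70, 71, 73, 74, 76, 79, 80, 82, 83, 85, 86, 89, 91, 92, 94, 95, 97, 98}


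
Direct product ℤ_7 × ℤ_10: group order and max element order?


|ℤ_7 × ℤ_10| = 7 × 10 = 70
Max element order = lcm(7,10) = 70
Cyclic? Yes (gcd=1)

|ℤ_7×ℤ_10| = 70, max element order = 70


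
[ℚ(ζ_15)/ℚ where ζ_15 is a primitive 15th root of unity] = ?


[ℚ(ζ_n):ℚ] = deg Φ_n(x) = φ(n). Here φ(15) = 8

[ℚ(ζ_15)/ℚ where ζ_15 is a primitive 15th root of unity] = 8


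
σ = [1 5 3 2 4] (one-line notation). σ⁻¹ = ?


To find σ⁻¹, swap domain and range:
σ(1) = 1 → σ⁻¹(1) = 1
σ(2) = 5 → σ⁻¹(5) = 2
σ(3) = 3 → σ⁻¹(3) = 3
σ(4) = 2 → σ⁻¹(2) = 4
σ(5) = 4 → σ⁻¹(4) = 5

σ⁻¹ = [1 4 3 5 2]


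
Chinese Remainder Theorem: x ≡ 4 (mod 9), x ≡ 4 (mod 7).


m₁ = 9, m₂ = 7, gcd = 1, so CRT applies. M = m₁·m₂ = 63
Let M₁ = M/m₁ = 7, M₂ = M/m₂ = 9
Find y₁ ≡ M₁⁻¹ (mod m₁): 7⁻¹ ≡ 4 (mod 9)
Find y₂ ≡ M₂⁻¹ (mod m₂): 9⁻¹ ≡ 4 (mod 7)
x = a₁·M₁·y₁ + a₂·M₂·y₂ = 4·7·4 + 4·9·4 = 256
Reduce mod 63: x ≡ 4
Check: 4 mod 9 = 4 ✓, 4 mod 7 = 4 ✓

x ≡ 4 (mod 63)


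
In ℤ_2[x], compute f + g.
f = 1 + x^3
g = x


Add coefficients mod 2:
x^0: 1 + 0 = 1 (mod 2)
x^1: 0 + 1 = 1 (mod 2)
x^2: 0 + 0 = 0 (mod 2)
x^3: 1 + 0 = 1 (mod 2)
Result: 1 + x + x^3

f + g = 1 + x + x^3


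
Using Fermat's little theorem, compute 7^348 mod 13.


Fermat's little theorem: if p is prime and gcd(a,p)=1, then a^(p-1) ≡ 1 (mod p)
p = 13 is prime, gcd(7,13) = 1
Reduce exponent: 348 mod 12 = 0
So 7^348 ≡ 7^0 (mod 13)
7^0 = 1

7^348 ≡ 1 (mod 13)


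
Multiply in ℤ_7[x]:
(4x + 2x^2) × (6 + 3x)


Expand and collect like terms; reduce coefficients mod 7:
x^0: 0·6 = 0 ≡ 0 (mod 7)
x^1: 0·3 + 4·6 = 24 ≡ 3 (mod 7)
x^2: 4·3 + 2·6 = 24 ≡ 3 (mod 7)
x^3: 2·3 = 6 ≡ 6 (mod 7)
Result: 3x + 3x^2 + 6x^3

f · g = 3x + 3x^2 + 6x^3


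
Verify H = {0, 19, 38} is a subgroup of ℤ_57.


Subgroup test for H = {0, 19, 38} in (ℤ_57, +):
(1) 0 ∈ H? Yes
(2) Closure: for all a,b ∈ H, (a+b) mod 57 ∈ H? Yes
(3) Inverses: for all a ∈ H, -a mod 57 ∈ H? Yes

Yes, H is a subgroup of ℤ_57


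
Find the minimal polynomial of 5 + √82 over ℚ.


Let α = 5 + √82. Then α - 5 = √82, so (α - 5)² = 82, giving α² - 10α - 57 = 0. Degree 2 and α ∉ ℚ, so this is the minimal polynomial.

Minimal polynomial: x² - 10x - 57


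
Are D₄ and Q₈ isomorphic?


Comparing D₄ and Q₈:
D₄ has 5 elements of order 2; Q₈ has only 1

No, D₄ ≇ Q₈


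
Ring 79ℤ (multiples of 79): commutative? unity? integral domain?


79ℤ is a commutative ring under +,× but has no multiplicative identity (1 ∉ 79ℤ); it has no zero divisors, but without unity it is not an integral domain
Commutative: Yes
Integral domain: No
Has unity: No

79ℤ (multiples of 79): Commutative=Yes, Unity=No


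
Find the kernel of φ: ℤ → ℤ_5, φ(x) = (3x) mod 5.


Kernel = preimage of identity
ker(φ) = {x ∈ ℤ : 3x ≡ 0 (mod 5)}. gcd(3,5) = 1, so 3x ≡ 0 (mod 5) ⟺ x ≡ 0 (mod 5/1 = 5). Hence ker(φ) = 5ℤ

ker(φ) = 5ℤ


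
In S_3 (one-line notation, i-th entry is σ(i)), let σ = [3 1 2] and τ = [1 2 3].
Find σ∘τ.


σ∘τ: apply τ first, then σ
1 →τ 1 →σ 3
2 →τ 2 →σ 1
3 →τ 3 →σ 2

σ∘τ = [3 1 2]


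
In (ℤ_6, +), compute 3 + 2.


Operation: addition mod 6
3 + 2 = (a + b) mod 6 with a = 3, b = 2

3 + 2 = 5


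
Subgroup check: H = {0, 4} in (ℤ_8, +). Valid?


Subgroup test for H = {0, 4} in (ℤ_8, +):
(1) 0 ∈ H? Yes
(2) Closure: for all a,b ∈ H, (a+b) mod 8 ∈ H? Yes
(3) Inverses: for all a ∈ H, -a mod 8 ∈ H? Yes

Yes, H is a subgroup of ℤ_8


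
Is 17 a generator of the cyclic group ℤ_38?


g generates ℤ_n iff gcd(g, n) = 1
gcd(17, 38) = 1
Since gcd = 1, 17 is a generator.

Yes, 17 generates ℤ_38


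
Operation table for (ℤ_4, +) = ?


Elements: {0, 1, 2, 3}
Operation: addition mod 4
Entry (a, b) = (a + b) mod 4

Cayley table:
  | 0 | 1 | 2 | 3
0 | 0 | 1 | 2 | 3
1 | 1 | 2 | 3 | 0
2 | 2 | 3 | 0 | 1
3 | 3 | 0 | 1 | 2


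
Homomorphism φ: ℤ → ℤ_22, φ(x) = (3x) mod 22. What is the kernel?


Kernel = preimage of identity
ker(φ) = {x ∈ ℤ : 3x ≡ 0 (mod 22)}. gcd(3,22) = 1, so 3x ≡ 0 (mod 22) ⟺ x ≡ 0 (mod 22/1 = 22). Hence ker(φ) = 22ℤ

ker(φ) = 22ℤ


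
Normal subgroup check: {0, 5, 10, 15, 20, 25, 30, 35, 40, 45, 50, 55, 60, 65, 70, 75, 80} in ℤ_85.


H = {0, 5, 10, 15, 20, 25, 30, 35, 40, 45, 50, 55, 60, 65, 70, 75, 80} in ℤ_85
ℤ_85 is abelian; every subgroup of an abelian group is normal

Yes, normal subgroup


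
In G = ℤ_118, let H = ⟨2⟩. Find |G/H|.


|⟨2⟩| = n / gcd(2, 118) = 118 / 2 = 59
H is normal (ℤ_118 is abelian).
|G/H| = |G| / |H| = 118 / 59 = 2

|G/H| = 2


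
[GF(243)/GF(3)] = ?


GF(243) = GF(3^5), so the extension degree is 5

[GF(243)/GF(3)] = 5


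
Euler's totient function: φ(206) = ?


Factor n: 206 = 2 × 103
φ(n) = n · ∏(1 - 1/p) over distinct primes p | n
φ(206) = 206 · (1 - 1/2) · (1 - 1/103) = 102

φ(206) = 102


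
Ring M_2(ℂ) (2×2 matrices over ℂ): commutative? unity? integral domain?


Matrix multiplication is non-commutative for n ≥ 2; the identity matrix I is the unity; singular matrices give zero divisors, so not an integral domain
Commutative: No
Integral domain: No
Has unity: Yes

M_2(ℂ) (2×2 matrices over ℂ): Commutative=No, Unity=Yes


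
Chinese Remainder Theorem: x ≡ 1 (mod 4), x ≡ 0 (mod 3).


m₁ = 4, m₂ = 3, gcd = 1, so CRT applies. M = m₁·m₂ = 12
Let M₁ = M/m₁ = 3, M₂ = M/m₂ = 4
Find y₁ ≡ M₁⁻¹ (mod m₁): 3⁻¹ ≡ 3 (mod 4)
Find y₂ ≡ M₂⁻¹ (mod m₂): 4⁻¹ ≡ 1 (mod 3)
x = a₁·M₁·y₁ + a₂·M₂·y₂ = 1·3·3 + 0·4·1 = 9
Reduce mod 12: x ≡ 9
Check: 9 mod 4 = 1 ✓, 9 mod 3 = 0 ✓

x ≡ 9 (mod 12)


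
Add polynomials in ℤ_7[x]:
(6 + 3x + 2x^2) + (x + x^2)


Add coefficients mod 7:
x^0: 6 + 0 = 6 (mod 7)
x^1: 3 + 1 = 4 (mod 7)
x^2: 2 + 1 = 3 (mod 7)
Result: 6 + 4x + 3x^2

f + g = 6 + 4x + 3x^2


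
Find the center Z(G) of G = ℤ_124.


Z(G) = {g ∈ G | gx = xg for all x ∈ G}
ℤ_124 is abelian, so Z(G) = G

Z(ℤ_124) = ℤ_124


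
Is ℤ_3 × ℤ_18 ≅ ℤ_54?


Comparing ℤ_3 × ℤ_18 and ℤ_54:
gcd(3,18) = 3 ≠ 1. Max element order in ℤ_3×ℤ_18 is lcm(3,18) = 18 < 54, so it has no element of order 54

No, ℤ_3 × ℤ_18 ≇ ℤ_54


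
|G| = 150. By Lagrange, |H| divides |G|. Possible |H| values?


Lagrange's theorem: |H| divides |G|
|G| = 150
Divisors of 150: 1, 2, 3, 5, 6, 10, 15, 25, 30, 50, 75, 150

Possible subgroup orders: {1, 2, 3, 5, 6, 10, 15, 25, 30, 50, 75, 150}


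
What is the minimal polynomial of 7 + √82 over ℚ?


Let α = 7 + √82. Then α - 7 = √82, so (α - 7)² = 82, giving α² - 14α - 33 = 0. Degree 2 and α ∉ ℚ, so this is the minimal polynomial.

Minimal polynomial: x² - 14x - 33


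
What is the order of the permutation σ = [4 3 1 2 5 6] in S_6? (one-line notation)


Cycle decomposition: (1 4 2 3)
Cycle lengths: 4
Order = lcm(4) = 4

ord(σ) = 4


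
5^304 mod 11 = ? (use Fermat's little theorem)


Fermat's little theorem: if p is prime and gcd(a,p)=1, then a^(p-1) ≡ 1 (mod p)
p = 11 is prime, gcd(5,11) = 1
Reduce exponent: 304 mod 10 = 4
So 5^304 ≡ 5^4 (mod 11)
5^4 mod 11 = 9

5^304 ≡ 9 (mod 11)


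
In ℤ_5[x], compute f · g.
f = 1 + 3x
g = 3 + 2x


Expand and collect like terms; reduce coefficients mod 5:
x^0: 1·3 = 3 ≡ 3 (mod 5)
x^1: 1·2 + 3·3 = 11 ≡ 1 (mod 5)
x^2: 3·2 = 6 ≡ 1 (mod 5)
Result: 3 + x + x^2

f · g = 3 + x + x^2


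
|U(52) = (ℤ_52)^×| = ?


U(n) is the group of units mod n; |U(n)| = φ(n)
|U(52)| = φ(52) = 24

|U(52) = (ℤ_52)^×| = 24


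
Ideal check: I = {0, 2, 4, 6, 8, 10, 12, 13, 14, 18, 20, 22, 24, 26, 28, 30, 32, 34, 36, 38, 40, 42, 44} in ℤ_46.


Check ideal conditions for I = {0, 2, 4, 6, 8, 10, 12, 13, 14, 18, 20, 22, 24, 26, 28, 30, 32, 34, 36, 38, 40, 42, 44} in ℤ_46:
(1) I is an additive subgroup? No
(2) For r ∈ ℤ_46 and a ∈ I: r·a ∈ I? No  [counterexample: r=2, a=8, r·a mod 46 = 16 ∉ I]

No, I is not an ideal of ℤ_46


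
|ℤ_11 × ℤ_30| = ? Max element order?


|ℤ_11 × ℤ_30| = 11 × 30 = 330
Max element order = lcm(11,30) = 330
Cyclic? Yes (gcd=1)

|ℤ_11×ℤ_30| = 330, max element order = 330


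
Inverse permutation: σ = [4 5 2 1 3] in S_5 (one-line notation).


To find σ⁻¹, swap domain and range:
σ(1) = 4 → σ⁻¹(4) = 1
σ(2) = 5 → σ⁻¹(5) = 2
σ(3) = 2 → σ⁻¹(2) = 3
σ(4) = 1 → σ⁻¹(1) = 4
σ(5) = 3 → σ⁻¹(3) = 5

σ⁻¹ = [4 3 5 1 2]


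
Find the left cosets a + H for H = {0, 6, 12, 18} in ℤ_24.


H = {0, 6, 12, 18}, |H| = 4
Number of cosets = |G|/|H| = 24/4 = 6
0 + H = {0, 6, 12, 18}
1 + H = {1, 7, 13, 19}
2 + H = {2, 8, 14, 20}
3 + H = {3, 9, 15, 21}
4 + H = {4, 10, 16, 22}
5 + H = {5, 11, 17, 23}

Cosets: 0+H={0,6,12,18}; 1+H={1,7,13,19}; 2+H={2,8,14,20}; 3+H={3,9,15,21}; 4+H={4,10,16,22}; 5+H={5,11,17,23}


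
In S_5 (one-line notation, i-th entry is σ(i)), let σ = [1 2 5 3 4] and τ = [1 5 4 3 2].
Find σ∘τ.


σ∘τ: apply τ first, then σ
1 →τ 1 →σ 1
2 →τ 5 →σ 4
3 →τ 4 →σ 3
4 →τ 3 →σ 5
5 →τ 2 →σ 2

σ∘τ = [1 4 3 5 2]


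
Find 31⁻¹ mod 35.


Use the extended Euclidean algorithm to write 1 = 31·s + 35·t; then s mod 35 is the inverse.
Euclidean algorithm:
  31 = 0·35 + 31
  35 = 1·31 + 4
  31 = 7·4 + 3
  4 = 1·3 + 1
  3 = 3·1 + 0
gcd(31,35) = 1
Back-substitution gives: 31·(-9) + 35·(8) = 1
So 31⁻¹ ≡ -9 ≡ 26 (mod 35)
Check: 31 × 26 = 806 ≡ 1 (mod 35) ✓

31⁻¹ ≡ 26 (mod 35)


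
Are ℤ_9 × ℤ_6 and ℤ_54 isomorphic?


Comparing ℤ_9 × ℤ_6 and ℤ_54:
gcd(9,6) = 3 ≠ 1. Max element order in ℤ_9×ℤ_6 is lcm(9,6) = 18 < 54, so it has no element of order 54

No, ℤ_9 × ℤ_6 ≇ ℤ_54


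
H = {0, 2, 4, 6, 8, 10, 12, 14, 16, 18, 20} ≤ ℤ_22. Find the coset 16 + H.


16 + H = {16 + h (mod 22) : h ∈ H}
16+0=16, 16+2=18, 16+4=20, 16+6=0, 16+8=2, 16+10=4, 16+12=6, 16+14=8, 16+16=10, 16+18=12, 16+20=14
16 + H = {0, 2, 4, 6, 8, 10, 12, 14, 16, 18, 20} = 0 + H

16 + H = {0, 2, 4, 6, 8, 10, 12, 14, 16, 18, 20}


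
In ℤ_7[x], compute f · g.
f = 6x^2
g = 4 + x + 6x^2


Expand and collect like terms; reduce coefficients mod 7:
x^0: 0·4 = 0 ≡ 0 (mod 7)
x^1: 0·1 + 0·4 = 0 ≡ 0 (mod 7)
x^2: 0·6 + 0·1 + 6·4 = 24 ≡ 3 (mod 7)
x^3: 0·6 + 6·1 = 6 ≡ 6 (mod 7)
x^4: 6·6 = 36 ≡ 1 (mod 7)
Result: 3x^2 + 6x^3 + x^4

f · g = 3x^2 + 6x^3 + x^4


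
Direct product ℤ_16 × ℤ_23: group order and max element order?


|ℤ_16 × ℤ_23| = 16 × 23 = 368
Max element order = lcm(16,23) = 368
Cyclic? Yes (gcd=1)

|ℤ_16×ℤ_23| = 368, max element order = 368


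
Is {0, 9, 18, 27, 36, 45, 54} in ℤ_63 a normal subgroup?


H = {0, 9, 18, 27, 36, 45, 54} in ℤ_63
ℤ_63 is abelian; every subgroup of an abelian group is normal

Yes, normal subgroup


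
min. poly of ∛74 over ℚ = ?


∛74 satisfies x³ - 74 = 0, irreducible over ℚ (no rational root; 74 is not a perfect cube)

Minimal polynomial: x³ - 74


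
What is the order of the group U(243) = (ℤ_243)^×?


U(n) is the group of units mod n; |U(n)| = φ(n)
|U(243)| = φ(243) = 162

|U(243) = (ℤ_243)^×| = 162


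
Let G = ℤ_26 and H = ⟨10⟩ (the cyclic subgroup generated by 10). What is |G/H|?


|⟨10⟩| = n / gcd(10, 26) = 26 / 2 = 13
H is normal (ℤ_26 is abelian).
|G/H| = |G| / |H| = 26 / 13 = 2

|G/H| = 2


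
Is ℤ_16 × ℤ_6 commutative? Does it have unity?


Direct product ring; commutative with unity (1,1); but (1,0)·(0,1) = (0,0) gives zero divisors, so not an integral domain
Commutative: Yes
Integral domain: No
Has unity: Yes

ℤ_16 × ℤ_6: Commutative=Yes, Unity=Yes


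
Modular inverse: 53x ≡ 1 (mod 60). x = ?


Use the extended Euclidean algorithm to write 1 = 53·s + 60·t; then s mod 60 is the inverse.
Euclidean algorithm:
  53 = 0·60 + 53
  60 = 1·53 + 7
  53 = 7·7 + 4
  7 = 1·4 + 3
  4 = 1·3 + 1
  3 = 3·1 + 0
gcd(53,60) = 1
Back-substitution gives: 53·(17) + 60·(-15) = 1
So 53⁻¹ ≡ 17 ≡ 17 (mod 60)
Check: 53 × 17 = 901 ≡ 1 (mod 60) ✓

53⁻¹ ≡ 17 (mod 60)


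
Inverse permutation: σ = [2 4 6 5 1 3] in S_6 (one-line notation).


To find σ⁻¹, swap domain and range:
σ(1) = 2 → σ⁻¹(2) = 1
σ(2) = 4 → σ⁻¹(4) = 2
σ(3) = 6 → σ⁻¹(6) = 3
σ(4) = 5 → σ⁻¹(5) = 4
σ(5) = 1 → σ⁻¹(1) = 5
σ(6) = 3 → σ⁻¹(3) = 6

σ⁻¹ = [5 1 6 2 4 3]


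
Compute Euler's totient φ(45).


Factor n: 45 = 3^2 × 5
φ(n) = n · ∏(1 - 1/p) over distinct primes p | n
φ(45) = 45 · (1 - 1/3) · (1 - 1/5) = 24

φ(45) = 24


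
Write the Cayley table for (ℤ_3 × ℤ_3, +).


Elements: {(0,0), (0,1), (0,2), (1,0), (1,1), (1,2), (2,0), (2,1), (2,2)}
Operation: componentwise addition mod (3, 3)
Entry (a, b) = ((a₁+b₁) mod 3, (a₂+b₂) mod 3)

Cayley table:
      | (0,0) | (0,1) | (0,2) | (1,0) | (1,1) | (1,2) | (2,0) | (2,1) | (2,2)
(0,0) | (0,0) | (0,1) | (0,2) | (1,0) | (1,1) | (1,2) | (2,0) | (2,1) | (2,2)
(0,1) | (0,1) | (0,2) | (0,0) | (1,1) | (1,2) | (1,0) | (2,1) | (2,2) | (2,0)
(0,2) | (0,2) | (0,0) | (0,1) | (1,2) | (1,0) | (1,1) | (2,2) | (2,0) | (2,1)
(1,0) | (1,0) | (1,1) | (1,2) | (2,0) | (2,1) | (2,2) | (0,0) | (0,1) | (0,2)
(1,1) | (1,1) | (1,2) | (1,0) | (2,1) | (2,2) | (2,0) | (0,1) | (0,2) | (0,0)
(1,2) | (1,2) | (1,0) | (1,1) | (2,2) | (2,0) | (2,1) | (0,2) | (0,0) | (0,1)
(2,0) | (2,0) | (2,1) | (2,2) | (0,0) | (0,1) | (0,2) | (1,0) | (1,1) | (1,2)
(2,1) | (2,1) | (2,2) | (2,0) | (0,1) | (0,2) | (0,0) | (1,1) | (1,2) | (1,0)
(2,2) | (2,2) | (2,0) | (2,1) | (0,2) | (0,0) | (0,1) | (1,2) | (1,0) | (1,1)


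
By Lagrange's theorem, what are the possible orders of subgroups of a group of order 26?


Lagrange's theorem: |H| divides |G|
|G| = 26
Divisors of 26: 1, 2, 13, 26

Possible subgroup orders: {1, 2, 13, 26}


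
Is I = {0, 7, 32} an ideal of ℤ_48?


Check ideal conditions for I = {0, 7, 32} in ℤ_48:
(1) I is an additive subgroup? No
(2) For r ∈ ℤ_48 and a ∈ I: r·a ∈ I? No  [counterexample: r=2, a=7, r·a mod 48 = 14 ∉ I]

No, I is not an ideal of ℤ_48


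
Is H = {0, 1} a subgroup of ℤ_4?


Subgroup test for H = {0, 1} in (ℤ_4, +):
(1) 0 ∈ H? Yes
(2) Closure: for all a,b ∈ H, (a+b) mod 4 ∈ H? No  [counterexample: 1 + 1 = 2 ∉ H]
(3) Inverses: for all a ∈ H, -a mod 4 ∈ H? No

No, H is not a subgroup of ℤ_4


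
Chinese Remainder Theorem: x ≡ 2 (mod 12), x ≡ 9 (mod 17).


m₁ = 12, m₂ = 17, gcd = 1, so CRT applies. M = m₁·m₂ = 204
Let M₁ = M/m₁ = 17, M₂ = M/m₂ = 12
Find y₁ ≡ M₁⁻¹ (mod m₁): 17⁻¹ ≡ 5 (mod 12)
Find y₂ ≡ M₂⁻¹ (mod m₂): 12⁻¹ ≡ 10 (mod 17)
x = a₁·M₁·y₁ + a₂·M₂·y₂ = 2·17·5 + 9·12·10 = 1250
Reduce mod 204: x ≡ 26
Check: 26 mod 12 = 2 ✓, 26 mod 17 = 9 ✓

x ≡ 26 (mod 204)


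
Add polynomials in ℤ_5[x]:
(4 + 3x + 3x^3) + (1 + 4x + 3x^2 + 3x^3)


Add coefficients mod 5:
x^0: 4 + 1 = 0 (mod 5)
x^1: 3 + 4 = 2 (mod 5)
x^2: 0 + 3 = 3 (mod 5)
x^3: 3 + 3 = 1 (mod 5)
Result: 2x + 3x^2 + x^3

f + g = 2x + 3x^2 + x^3


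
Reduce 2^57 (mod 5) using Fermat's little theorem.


Fermat's little theorem: if p is prime and gcd(a,p)=1, then a^(p-1) ≡ 1 (mod p)
p = 5 is prime, gcd(2,5) = 1
Reduce exponent: 57 mod 4 = 1
So 2^57 ≡ 2^1 (mod 5)
2^1 mod 5 = 2

2^57 ≡ 2 (mod 5)


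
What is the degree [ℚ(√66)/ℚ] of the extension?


√66 has minimal polynomial x² - 66 (irreducible over ℚ since 66 is squarefree)

[ℚ(√66)/ℚ] = 2


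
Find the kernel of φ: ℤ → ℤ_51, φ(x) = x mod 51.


Kernel = preimage of identity
ker(φ) = {x ∈ ℤ : x ≡ 0 (mod 51)} = 51ℤ = {0, ±51, ±102, ...}

ker(φ) = 51ℤ


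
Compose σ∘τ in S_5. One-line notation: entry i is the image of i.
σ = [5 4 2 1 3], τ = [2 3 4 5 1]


σ∘τ: apply τ first, then σ
1 →τ 2 →σ 4
2 →τ 3 →σ 2
3 →τ 4 →σ 1
4 →τ 5 →σ 3
5 →τ 1 →σ 5

σ∘τ = [4 2 1 3 5]


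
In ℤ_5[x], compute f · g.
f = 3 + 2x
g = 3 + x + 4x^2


Expand and collect like terms; reduce coefficients mod 5:
x^0: 3·3 = 9 ≡ 4 (mod 5)
x^1: 3·1 + 2·3 = 9 ≡ 4 (mod 5)
x^2: 3·4 + 2·1 = 14 ≡ 4 (mod 5)
x^3: 2·4 = 8 ≡ 3 (mod 5)
Result: 4 + 4x + 4x^2 + 3x^3

f · g = 4 + 4x + 4x^2 + 3x^3


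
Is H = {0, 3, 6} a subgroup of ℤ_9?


Subgroup test for H = {0, 3, 6} in (ℤ_9, +):
(1) 0 ∈ H? Yes
(2) Closure: for all a,b ∈ H, (a+b) mod 9 ∈ H? Yes
(3) Inverses: for all a ∈ H, -a mod 9 ∈ H? Yes

Yes, H is a subgroup of ℤ_9


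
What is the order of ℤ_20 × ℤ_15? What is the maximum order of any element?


|ℤ_20 × ℤ_15| = 20 × 15 = 300
Max element order = lcm(20,15) = 60
Cyclic? No (gcd=5)

|ℤ_20×ℤ_15| = 300, max element order = 60


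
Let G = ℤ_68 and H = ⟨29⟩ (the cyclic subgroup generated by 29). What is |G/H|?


|⟨29⟩| = n / gcd(29, 68) = 68 / 1 = 68
H is normal (ℤ_68 is abelian).
|G/H| = |G| / |H| = 68 / 68 = 1

|G/H| = 1


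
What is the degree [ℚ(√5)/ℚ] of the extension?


√5 has minimal polynomial x² - 5 (irreducible over ℚ since 5 is squarefree)

[ℚ(√5)/ℚ] = 2


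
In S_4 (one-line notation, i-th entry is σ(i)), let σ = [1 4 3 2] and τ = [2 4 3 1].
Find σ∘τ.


σ∘τ: apply τ first, then σ
1 →τ 2 →σ 4
2 →τ 4 →σ 2
3 →τ 3 →σ 3
4 →τ 1 →σ 1

σ∘τ = [4 2 3 1]


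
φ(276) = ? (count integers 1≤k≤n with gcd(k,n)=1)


Factor n: 276 = 2^2 × 3 × 23
φ(n) = n · ∏(1 - 1/p) over distinct primes p | n
φ(276) = 276 · (1 - 1/2) · (1 - 1/3) · (1 - 1/23) = 88

φ(276) = 88


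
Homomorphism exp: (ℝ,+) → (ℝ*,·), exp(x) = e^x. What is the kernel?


Kernel = preimage of identity
ker(exp) = {x ∈ ℝ | e^x = 1} = {0}

ker(exp) = {0}


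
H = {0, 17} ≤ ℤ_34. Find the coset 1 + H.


1 + H = {1 + h (mod 34) : h ∈ H}
1+0=1, 1+17=18

1 + H = {1, 18}


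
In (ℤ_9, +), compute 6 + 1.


Operation: addition mod 9
6 + 1 = (a + b) mod 9 with a = 6, b = 1

6 + 1 = 7


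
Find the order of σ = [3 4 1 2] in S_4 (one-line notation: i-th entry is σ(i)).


Cycle decomposition: (1 3) (2 4)
Cycle lengths: 2, 2
Order = lcm(2, 2) = 2

ord(σ) = 2


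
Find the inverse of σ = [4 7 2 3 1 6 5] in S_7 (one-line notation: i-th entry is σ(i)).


To find σ⁻¹, swap domain and range:
σ(1) = 4 → σ⁻¹(4) = 1
σ(2) = 7 → σ⁻¹(7) = 2
σ(3) = 2 → σ⁻¹(2) = 3
σ(4) = 3 → σ⁻¹(3) = 4
σ(5) = 1 → σ⁻¹(1) = 5
σ(6) = 6 → σ⁻¹(6) = 6
σ(7) = 5 → σ⁻¹(5) = 7

σ⁻¹ = [5 3 4 1 7 6 2]


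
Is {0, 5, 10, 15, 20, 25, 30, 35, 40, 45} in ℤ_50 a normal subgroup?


H = {0, 5, 10, 15, 20, 25, 30, 35, 40, 45} in ℤ_50
ℤ_50 is abelian; every subgroup of an abelian group is normal

Yes, normal subgroup


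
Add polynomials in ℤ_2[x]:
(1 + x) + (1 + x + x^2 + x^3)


Add coefficients mod 2:
x^0: 1 + 1 = 0 (mod 2)
x^1: 1 + 1 = 0 (mod 2)
x^2: 0 + 1 = 1 (mod 2)
x^3: 0 + 1 = 1 (mod 2)
Result: x^2 + x^3

f + g = x^2 + x^3


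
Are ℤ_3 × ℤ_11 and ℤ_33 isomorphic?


Comparing ℤ_3 × ℤ_11 and ℤ_33:
gcd(3,11) = 1, so ℤ_3 × ℤ_11 ≅ ℤ_33 (CRT)

Yes, ℤ_3 × ℤ_11 ≅ ℤ_33


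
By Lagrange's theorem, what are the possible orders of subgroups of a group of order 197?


Lagrange's theorem: |H| divides |G|
|G| = 197
Divisors of 197: 1, 197

Possible subgroup orders: {1, 197}


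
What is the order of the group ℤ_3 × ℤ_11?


|A × B| = |A| · |B|
|ℤ_3 × ℤ_11| = 3 × 11 = 33

|ℤ_3 × ℤ_11| = 33


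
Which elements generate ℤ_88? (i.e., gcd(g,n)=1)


g generates ℤ_n iff gcd(g,n) = 1
Prime factors of 88: 2, 11
Generators are g ∈ {1,...,87} not divisible by any of these primes.
Generators: {1, 3, 5, 7, 9, 13, 15, 17, 19, 21, 23, 25, 27, 29, 31, 35, 37, 39, 41, 43, 45, 47, 49, 51, 53, 57, 59, 61, 63, 65, 67, 69, 71, 73, 75, 79, 81, 83, 85, 87}
Number of generators = φ(88) = 40

Generators of ℤ_88 = {1, 3, 5, 7, 9, 13, 15, 17, 19, 21, 23, 25, 27, 29, 31, 35, 37, 39, 41, 43, 45, 47, 49, 51, 53, 57, 59, 61, 63, 65, 67, 69, 71, 73, 75, 79, 81, 83, 85, 87}


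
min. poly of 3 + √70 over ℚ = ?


Let α = 3 + √70. Then α - 3 = √70, so (α - 3)² = 70, giving α² - 6α - 61 = 0. Degree 2 and α ∉ ℚ, so this is the minimal polynomial.

Minimal polynomial: x² - 6x - 61


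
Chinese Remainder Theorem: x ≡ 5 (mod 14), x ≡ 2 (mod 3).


m₁ = 14, m₂ = 3, gcd = 1, so CRT applies. M = m₁·m₂ = 42
Let M₁ = M/m₁ = 3, M₂ = M/m₂ = 14
Find y₁ ≡ M₁⁻¹ (mod m₁): 3⁻¹ ≡ 5 (mod 14)
Find y₂ ≡ M₂⁻¹ (mod m₂): 14⁻¹ ≡ 2 (mod 3)
x = a₁·M₁·y₁ + a₂·M₂·y₂ = 5·3·5 + 2·14·2 = 131
Reduce mod 42: x ≡ 5
Check: 5 mod 14 = 5 ✓, 5 mod 3 = 2 ✓

x ≡ 5 (mod 42)


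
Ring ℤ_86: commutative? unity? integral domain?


ℤ_86 is a commutative ring with unity 1; 86 = 2×43 is composite, so 2·43 ≡ 0 gives zero divisors (not an integral domain)
Commutative: Yes
Integral domain: No
Has unity: Yes

ℤ_86: Commutative=Yes, Unity=Yes


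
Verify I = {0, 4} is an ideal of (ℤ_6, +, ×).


Check ideal conditions for I = {0, 4} in ℤ_6:
(1) I is an additive subgroup? No
(2) For r ∈ ℤ_6 and a ∈ I: r·a ∈ I? No  [counterexample: r=2, a=4, r·a mod 6 = 2 ∉ I]

No, I is not an ideal of ℤ_6


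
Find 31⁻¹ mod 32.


Use the extended Euclidean algorithm to write 1 = 31·s + 32·t; then s mod 32 is the inverse.
Euclidean algorithm:
  31 = 0·32 + 31
  32 = 1·31 + 1
  31 = 31·1 + 0
gcd(31,32) = 1
Back-substitution gives: 31·(-1) + 32·(1) = 1
So 31⁻¹ ≡ -1 ≡ 31 (mod 32)
Check: 31 × 31 = 961 ≡ 1 (mod 32) ✓

31⁻¹ ≡ 31 (mod 32)


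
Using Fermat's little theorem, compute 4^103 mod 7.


Fermat's little theorem: if p is prime and gcd(a,p)=1, then a^(p-1) ≡ 1 (mod p)
p = 7 is prime, gcd(4,7) = 1
Reduce exponent: 103 mod 6 = 1
So 4^103 ≡ 4^1 (mod 7)
4^1 mod 7 = 4

4^103 ≡ 4 (mod 7)


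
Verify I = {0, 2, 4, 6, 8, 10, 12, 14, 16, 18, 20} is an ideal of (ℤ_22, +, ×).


Check ideal conditions for I = {0, 2, 4, 6, 8, 10, 12, 14, 16, 18, 20} in ℤ_22:
(1) I is an additive subgroup? Yes
(2) For r ∈ ℤ_22 and a ∈ I: r·a ∈ I? Yes

Yes, I is an ideal of ℤ_22


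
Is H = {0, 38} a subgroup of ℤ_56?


Subgroup test for H = {0, 38} in (ℤ_56, +):
(1) 0 ∈ H? Yes
(2) Closure: for all a,b ∈ H, (a+b) mod 56 ∈ H? No  [counterexample: 38 + 38 = 20 ∉ H]
(3) Inverses: for all a ∈ H, -a mod 56 ∈ H? No

No, H is not a subgroup of ℤ_56


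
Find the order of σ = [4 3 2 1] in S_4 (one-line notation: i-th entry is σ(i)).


Cycle decomposition: (1 4) (2 3)
Cycle lengths: 2, 2
Order = lcm(2, 2) = 2

ord(σ) = 2


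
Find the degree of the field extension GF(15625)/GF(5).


GF(15625) = GF(5^6), so the extension degree is 6

[GF(15625)/GF(5)] = 6


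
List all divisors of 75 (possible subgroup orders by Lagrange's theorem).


Lagrange's theorem: |H| divides |G|
|G| = 75
Divisors of 75: 1, 3, 5, 15, 25, 75

Possible subgroup orders: {1, 3, 5, 15, 25, 75}


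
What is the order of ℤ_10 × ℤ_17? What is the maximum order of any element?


|ℤ_10 × ℤ_17| = 10 × 17 = 170
Max element order = lcm(10,17) = 170
Cyclic? Yes (gcd=1)

|ℤ_10×ℤ_17| = 170, max element order = 170


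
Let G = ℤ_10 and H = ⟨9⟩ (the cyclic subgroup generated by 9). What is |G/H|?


|⟨9⟩| = n / gcd(9, 10) = 10 / 1 = 10
H is normal (ℤ_10 is abelian).
|G/H| = |G| / |H| = 10 / 10 = 1

|G/H| = 1


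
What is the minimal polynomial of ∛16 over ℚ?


∛16 satisfies x³ - 16 = 0, irreducible over ℚ (no rational root; 16 is not a perfect cube)

Minimal polynomial: x³ - 16


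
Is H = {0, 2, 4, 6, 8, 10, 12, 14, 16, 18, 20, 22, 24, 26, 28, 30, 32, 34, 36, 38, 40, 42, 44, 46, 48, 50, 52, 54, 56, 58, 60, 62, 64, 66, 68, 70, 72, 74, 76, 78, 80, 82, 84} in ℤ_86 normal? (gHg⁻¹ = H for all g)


H = {0, 2, 4, 6, 8, 10, 12, 14, 16, 18, 20, 22, 24, 26, 28, 30, 32, 34, 36, 38, 40, 42, 44, 46, 48, 50, 52, 54, 56, 58, 60, 62, 64, 66, 68, 70, 72, 74, 76, 78, 80, 82, 84} in ℤ_86
ℤ_86 is abelian; every subgroup of an abelian group is normal

Yes, normal subgroup


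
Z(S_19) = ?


Z(G) = {g ∈ G | gx = xg for all x ∈ G}
S_n is non-abelian for n ≥ 3; Z(S_19) is trivial

Z(S_19) = {e}


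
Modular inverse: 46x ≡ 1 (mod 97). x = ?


Use the extended Euclidean algorithm to write 1 = 46·s + 97·t; then s mod 97 is the inverse.
Euclidean algorithm:
  46 = 0·97 + 46
  97 = 2·46 + 5
  46 = 9·5 + 1
  5 = 5·1 + 0
gcd(46,97) = 1
Back-substitution gives: 46·(19) + 97·(-9) = 1
So 46⁻¹ ≡ 19 ≡ 19 (mod 97)
Check: 46 × 19 = 874 ≡ 1 (mod 97) ✓

46⁻¹ ≡ 19 (mod 97)


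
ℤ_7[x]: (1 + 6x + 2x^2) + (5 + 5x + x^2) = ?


Add coefficients mod 7:
x^0: 1 + 5 = 6 (mod 7)
x^1: 6 + 5 = 4 (mod 7)
x^2: 2 + 1 = 3 (mod 7)
Result: 6 + 4x + 3x^2

f + g = 6 + 4x + 3x^2


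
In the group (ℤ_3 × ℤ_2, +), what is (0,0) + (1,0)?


Operation: componentwise addition mod (3, 2)
(0,0) + (1,0) = ((a₁+b₁) mod 3, (a₂+b₂) mod 2) with a = (0,0), b = (1,0)

(0,0) + (1,0) = (1,0)


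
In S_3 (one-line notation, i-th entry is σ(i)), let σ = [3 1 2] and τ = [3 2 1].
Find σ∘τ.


σ∘τ: apply τ first, then σ
1 →τ 3 →σ 2
2 →τ 2 →σ 1
3 →τ 1 →σ 3

σ∘τ = [2 1 3]


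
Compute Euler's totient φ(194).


Factor n: 194 = 2 × 97
φ(n) = n · ∏(1 - 1/p) over distinct primes p | n
φ(194) = 194 · (1 - 1/2) · (1 - 1/97) = 96

φ(194) = 96


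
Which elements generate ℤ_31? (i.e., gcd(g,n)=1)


g generates ℤ_n iff gcd(g,n) = 1
Prime factors of 31: 31
Generators are g ∈ {1,...,30} not divisible by any of these primes.
Generators: {1, 2, 3, 4, 5, 6, 7, 8, 9, 10, 11, 12, 13, 14, 15, 16, 17, 18, 19, 20, 21, 22, 23, 24, 25, 26, 27, 28, 29, 30}
Number of generators = φ(31) = 30

Generators of ℤ_31 = {1, 2, 3, 4, 5, 6, 7, 8, 9, 10, 11, 12, 13, 14, 15, 16, 17, 18, 19, 20, 21, 22, 23, 24, 25, 26, 27, 28, 29, 30}


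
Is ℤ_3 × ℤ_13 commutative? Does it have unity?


Direct product ring; commutative with unity (1,1); but (1,0)·(0,1) = (0,0) gives zero divisors, so not an integral domain
Commutative: Yes
Integral domain: No
Has unity: Yes

ℤ_3 × ℤ_13: Commutative=Yes, Unity=Yes


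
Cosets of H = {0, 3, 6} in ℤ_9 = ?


H = {0, 3, 6}, |H| = 3
Number of cosets = |G|/|H| = 9/3 = 3
0 + H = {0, 3, 6}
1 + H = {1, 4, 7}
2 + H = {2, 5, 8}

Cosets: 0+H={0,3,6}; 1+H={1,4,7}; 2+H={2,5,8}


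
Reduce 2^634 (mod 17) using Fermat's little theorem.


Fermat's little theorem: if p is prime and gcd(a,p)=1, then a^(p-1) ≡ 1 (mod p)
p = 17 is prime, gcd(2,17) = 1
Reduce exponent: 634 mod 16 = 10
So 2^634 ≡ 2^10 (mod 17)
2^10 mod 17 = 4

2^634 ≡ 4 (mod 17)


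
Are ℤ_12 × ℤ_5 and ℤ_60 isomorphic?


Comparing ℤ_12 × ℤ_5 and ℤ_60:
gcd(12,5) = 1, so ℤ_12 × ℤ_5 ≅ ℤ_60 (CRT)

Yes, ℤ_12 × ℤ_5 ≅ ℤ_60


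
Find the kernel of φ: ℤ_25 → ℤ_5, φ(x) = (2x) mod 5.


Kernel = preimage of identity
ker(φ) = {x ∈ ℤ_25 : 2x ≡ 0 (mod 5)}. Since 5 | 25, φ is well-defined. The kernel is the cyclic subgroup ⟨5⟩ of ℤ_25 (order 5), i.e. {0, 5, 10, 15, 20}

ker(φ) = {0, 5, 10, 15, 20}


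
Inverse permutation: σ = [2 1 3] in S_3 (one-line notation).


To find σ⁻¹, swap domain and range:
σ(1) = 2 → σ⁻¹(2) = 1
σ(2) = 1 → σ⁻¹(1) = 2
σ(3) = 3 → σ⁻¹(3) = 3

σ⁻¹ = [2 1 3]


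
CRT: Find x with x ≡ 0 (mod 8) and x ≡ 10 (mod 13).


m₁ = 8, m₂ = 13, gcd = 1, so CRT applies. M = m₁·m₂ = 104
Let M₁ = M/m₁ = 13, M₂ = M/m₂ = 8
Find y₁ ≡ M₁⁻¹ (mod m₁): 13⁻¹ ≡ 5 (mod 8)
Find y₂ ≡ M₂⁻¹ (mod m₂): 8⁻¹ ≡ 5 (mod 13)
x = a₁·M₁·y₁ + a₂·M₂·y₂ = 0·13·5 + 10·8·5 = 400
Reduce mod 104: x ≡ 88
Check: 88 mod 8 = 0 ✓, 88 mod 13 = 10 ✓

x ≡ 88 (mod 104)


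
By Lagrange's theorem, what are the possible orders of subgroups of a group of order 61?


Lagrange's theorem: |H| divides |G|
|G| = 61
Divisors of 61: 1, 61

Possible subgroup orders: {1, 61}


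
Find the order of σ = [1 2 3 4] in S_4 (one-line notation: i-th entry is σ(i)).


Cycle decomposition: identity (all elements fixed)
Order = 1 (identity has order 1)

ord(σ) = 1


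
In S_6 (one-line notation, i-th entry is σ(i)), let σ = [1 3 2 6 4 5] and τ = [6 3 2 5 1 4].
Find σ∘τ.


σ∘τ: apply τ first, then σ
1 →τ 6 →σ 5
2 →τ 3 →σ 2
3 →τ 2 →σ 3
4 →τ 5 →σ 4
5 →τ 1 →σ 1
6 →τ 4 →σ 6

σ∘τ = [5 2 3 4 1 6]


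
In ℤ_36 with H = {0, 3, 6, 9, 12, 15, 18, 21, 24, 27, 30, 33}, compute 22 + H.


22 + H = {22 + h (mod 36) : h ∈ H}
22+0=22, 22+3=25, 22+6=28, 22+9=31, 22+12=34, 22+15=1, 22+18=4, 22+21=7, 22+24=10, 22+27=13, 22+30=16, 22+33=19
22 + H = {1, 4, 7, 10, 13, 16, 19, 22, 25, 28, 31, 34} = 1 + H

22 + H = {1, 4, 7, 10, 13, 16, 19, 22, 25, 28, 31, 34}


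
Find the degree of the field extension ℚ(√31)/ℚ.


√31 has minimal polynomial x² - 31 (irreducible over ℚ since 31 is squarefree)

[ℚ(√31)/ℚ] = 2


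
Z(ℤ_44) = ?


Z(G) = {g ∈ G | gx = xg for all x ∈ G}
ℤ_44 is abelian, so Z(G) = G

Z(ℤ_44) = ℤ_44


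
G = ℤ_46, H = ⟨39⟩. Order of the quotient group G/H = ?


|⟨39⟩| = n / gcd(39, 46) = 46 / 1 = 46
H is normal (ℤ_46 is abelian).
|G/H| = |G| / |H| = 46 / 46 = 1

|G/H| = 1


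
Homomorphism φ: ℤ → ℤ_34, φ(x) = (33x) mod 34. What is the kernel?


Kernel = preimage of identity
ker(φ) = {x ∈ ℤ : 33x ≡ 0 (mod 34)}. gcd(33,34) = 1, so 33x ≡ 0 (mod 34) ⟺ x ≡ 0 (mod 34/1 = 34). Hence ker(φ) = 34ℤ

ker(φ) = 34ℤ


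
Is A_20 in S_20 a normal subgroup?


H = A_20 in S_20
A_20 has index 2 in S_20, and every subgroup of index 2 is normal

Yes, normal subgroup


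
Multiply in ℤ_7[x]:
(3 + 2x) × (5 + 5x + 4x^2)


Expand and collect like terms; reduce coefficients mod 7:
x^0: 3·5 = 15 ≡ 1 (mod 7)
x^1: 3·5 + 2·5 = 25 ≡ 4 (mod 7)
x^2: 3·4 + 2·5 = 22 ≡ 1 (mod 7)
x^3: 2·4 = 8 ≡ 1 (mod 7)
Result: 1 + 4x + x^2 + x^3

f · g = 1 + 4x + x^2 + x^3


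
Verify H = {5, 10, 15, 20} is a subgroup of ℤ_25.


Subgroup test for H = {5, 10, 15, 20} in (ℤ_25, +):
(1) 0 ∈ H? No
(2) Closure: for all a,b ∈ H, (a+b) mod 25 ∈ H? No  [counterexample: 5 + 20 = 0 ∉ H]
(3) Inverses: for all a ∈ H, -a mod 25 ∈ H? Yes

No, H is not a subgroup of ℤ_25


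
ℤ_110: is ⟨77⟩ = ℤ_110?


g generates ℤ_n iff gcd(g, n) = 1
gcd(77, 110) = 11
Since gcd = 11 ≠ 1, ⟨77⟩ has order 10 < 110, so 77 is not a generator.

No, 77 does not generate ℤ_110


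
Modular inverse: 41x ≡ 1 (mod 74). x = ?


Use the extended Euclidean algorithm to write 1 = 41·s + 74·t; then s mod 74 is the inverse.
Euclidean algorithm:
  41 = 0·74 + 41
  74 = 1·41 + 33
  41 = 1·33 + 8
  33 = 4·8 + 1
  8 = 8·1 + 0
gcd(41,74) = 1
Back-substitution gives: 41·(-9) + 74·(5) = 1
So 41⁻¹ ≡ -9 ≡ 65 (mod 74)
Check: 41 × 65 = 2665 ≡ 1 (mod 74) ✓

41⁻¹ ≡ 65 (mod 74)


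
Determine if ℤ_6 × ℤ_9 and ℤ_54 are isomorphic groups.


Comparing ℤ_6 × ℤ_9 and ℤ_54:
gcd(6,9) = 3 ≠ 1. Max element order in ℤ_6×ℤ_9 is lcm(6,9) = 18 < 54, so it has no element of order 54

No, ℤ_6 × ℤ_9 ≇ ℤ_54


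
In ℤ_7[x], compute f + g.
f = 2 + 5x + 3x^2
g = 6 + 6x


Add coefficients mod 7:
x^0: 2 + 6 = 1 (mod 7)
x^1: 5 + 6 = 4 (mod 7)
x^2: 3 + 0 = 3 (mod 7)
Result: 1 + 4x + 3x^2

f + g = 1 + 4x + 3x^2


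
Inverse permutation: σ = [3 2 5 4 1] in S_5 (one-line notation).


To find σ⁻¹, swap domain and range:
σ(1) = 3 → σ⁻¹(3) = 1
σ(2) = 2 → σ⁻¹(2) = 2
σ(3) = 5 → σ⁻¹(5) = 3
σ(4) = 4 → σ⁻¹(4) = 4
σ(5) = 1 → σ⁻¹(1) = 5

σ⁻¹ = [5 2 1 4 3]


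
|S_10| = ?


|S_n| = n! (number of permutations of n symbols)
|S_10| = 10! = 3628800

|S_10| = 3628800


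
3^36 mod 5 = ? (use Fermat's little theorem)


Fermat's little theorem: if p is prime and gcd(a,p)=1, then a^(p-1) ≡ 1 (mod p)
p = 5 is prime, gcd(3,5) = 1
Reduce exponent: 36 mod 4 = 0
So 3^36 ≡ 3^0 (mod 5)
3^0 = 1

3^36 ≡ 1 (mod 5)


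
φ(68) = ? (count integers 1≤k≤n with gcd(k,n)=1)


Factor n: 68 = 2^2 × 17
φ(n) = n · ∏(1 - 1/p) over distinct primes p | n
φ(68) = 68 · (1 - 1/2) · (1 - 1/17) = 32

φ(68) = 32


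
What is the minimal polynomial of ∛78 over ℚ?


∛78 satisfies x³ - 78 = 0, irreducible over ℚ (no rational root; 78 is not a perfect cube)

Minimal polynomial: x³ - 78


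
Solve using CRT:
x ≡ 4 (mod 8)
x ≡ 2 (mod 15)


m₁ = 8, m₂ = 15, gcd = 1, so CRT applies. M = m₁·m₂ = 120
Let M₁ = M/m₁ = 15, M₂ = M/m₂ = 8
Find y₁ ≡ M₁⁻¹ (mod m₁): 15⁻¹ ≡ 7 (mod 8)
Find y₂ ≡ M₂⁻¹ (mod m₂): 8⁻¹ ≡ 2 (mod 15)
x = a₁·M₁·y₁ + a₂·M₂·y₂ = 4·15·7 + 2·8·2 = 452
Reduce mod 120: x ≡ 92
Check: 92 mod 8 = 4 ✓, 92 mod 15 = 2 ✓

x ≡ 92 (mod 120)
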